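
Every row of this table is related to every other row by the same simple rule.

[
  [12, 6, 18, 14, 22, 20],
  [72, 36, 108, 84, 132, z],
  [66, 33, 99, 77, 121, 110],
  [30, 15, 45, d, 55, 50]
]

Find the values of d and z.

Each row is a constant multiple of every other row — this is a multiplication table with the headers hidden.
Row 4 is 45/18 = 5/2 times row 1, so its entry in column 4 is 14 × 5/2 = 35.
Row 2 is 108/18 = 6/1 times row 1, so its entry in column 6 is 20 × 6/1 = 120.

d = 35, z = 120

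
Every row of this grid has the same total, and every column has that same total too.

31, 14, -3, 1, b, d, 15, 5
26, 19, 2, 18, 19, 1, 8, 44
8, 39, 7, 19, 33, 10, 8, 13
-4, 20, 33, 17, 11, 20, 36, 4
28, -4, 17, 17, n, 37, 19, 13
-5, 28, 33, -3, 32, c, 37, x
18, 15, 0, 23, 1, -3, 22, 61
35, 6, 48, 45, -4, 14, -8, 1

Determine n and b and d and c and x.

Rows 2 and 3 both sum to 137, so that's the common total.
The known cells in row 5 total 127, leaving 137 − 127 = 10 for the blank.
The known cells in column 5 total 102, leaving 137 − 102 = 35 for the blank.
The known cells in column 8 total 141, leaving 137 − 141 = -4 for the blank.
The known cells in row 6 total 118, leaving 137 − 118 = 19 for the blank.
The known cells in row 1 total 98, leaving 137 − 98 = 39 for the blank.

n = 10, b = 35, d = 39, c = 19, x = -4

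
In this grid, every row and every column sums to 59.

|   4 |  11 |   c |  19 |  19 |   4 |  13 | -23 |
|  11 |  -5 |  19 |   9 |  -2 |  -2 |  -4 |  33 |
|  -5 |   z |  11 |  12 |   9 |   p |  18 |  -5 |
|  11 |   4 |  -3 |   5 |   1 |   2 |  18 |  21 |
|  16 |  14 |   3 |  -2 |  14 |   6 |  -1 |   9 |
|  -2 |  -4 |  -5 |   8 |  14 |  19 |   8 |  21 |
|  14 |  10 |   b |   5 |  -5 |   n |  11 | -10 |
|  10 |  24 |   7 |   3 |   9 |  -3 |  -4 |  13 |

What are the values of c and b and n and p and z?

c = 12, b = 15, n = 19, p = 14, z = 5

Column 2: 11 − 5 + 4 + 14 − 4 + 10 + 24 = 54, so its missing entry is 59 − 54 = 5.
Row 1: 4 + 11 + 19 + 19 + 4 + 13 − 23 = 47, so its missing entry is 59 − 47 = 12.
Column 3: 12 + 19 + 11 − 3 + 3 − 5 + 7 = 44, so its missing entry is 59 − 44 = 15.
Row 7: 14 + 10 + 15 + 5 − 5 + 11 − 10 = 40, so its missing entry is 59 − 40 = 19.
Row 3: -5 + 5 + 11 + 12 + 9 + 18 − 5 = 45, so its missing entry is 59 − 45 = 14.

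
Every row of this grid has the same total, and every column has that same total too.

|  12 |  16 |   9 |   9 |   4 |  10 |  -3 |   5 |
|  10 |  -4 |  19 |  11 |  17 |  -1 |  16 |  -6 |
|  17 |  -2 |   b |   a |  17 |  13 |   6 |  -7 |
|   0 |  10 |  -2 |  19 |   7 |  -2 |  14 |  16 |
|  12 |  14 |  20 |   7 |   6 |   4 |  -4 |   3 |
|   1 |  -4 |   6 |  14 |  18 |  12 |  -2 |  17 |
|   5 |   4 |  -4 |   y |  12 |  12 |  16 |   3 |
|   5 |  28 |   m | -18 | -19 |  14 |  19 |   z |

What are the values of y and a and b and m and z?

y = 14, a = 6, b = 12, m = 2, z = 31

Rows 1 and 2 both sum to 62, so that's the common total.
Column 8 has 5 − 6 − 7 + 16 + 3 + 17 + 3 = 31; the blank must be 62 − 31 = 31.
Row 8 has 5 + 28 − 18 − 19 + 14 + 19 + 31 = 60; the blank must be 62 − 60 = 2.
Column 3 has 9 + 19 − 2 + 20 + 6 − 4 + 2 = 50; the blank must be 62 − 50 = 12.
Row 3 has 17 − 2 + 12 + 17 + 13 + 6 − 7 = 56; the blank must be 62 − 56 = 6.
Row 7 has 5 + 4 − 4 + 12 + 12 + 16 + 3 = 48; the blank must be 62 − 48 = 14.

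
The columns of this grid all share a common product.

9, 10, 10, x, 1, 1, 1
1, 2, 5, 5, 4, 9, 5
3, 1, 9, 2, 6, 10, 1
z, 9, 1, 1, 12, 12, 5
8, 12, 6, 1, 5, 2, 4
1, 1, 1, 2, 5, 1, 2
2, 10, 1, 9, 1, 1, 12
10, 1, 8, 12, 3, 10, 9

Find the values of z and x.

z = 5, x = 10

Columns 2 and 6 each multiply to 21600, so every column has product 21600.
Column 1: 9×1×3×8×1×2×10 = 4320, so the missing entry is 21600 ÷ 4320 = 5.
Column 4: 5×2×1×1×2×9×12 = 2160, so the missing entry is 21600 ÷ 2160 = 10.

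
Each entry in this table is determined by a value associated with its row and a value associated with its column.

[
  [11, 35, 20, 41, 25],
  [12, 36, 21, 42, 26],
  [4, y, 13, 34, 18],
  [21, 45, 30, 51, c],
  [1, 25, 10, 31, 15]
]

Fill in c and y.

c = 35, y = 28

The difference between any two rows is the same in every column — this is an addition table with the headers hidden.
Row 4 minus row 1 is 51 − 41 = 10, so its entry in column 5 is 25 + 10 = 35.
Row 3 minus row 1 is 34 − 41 = -7, so its entry in column 2 is 35 + (-7) = 28.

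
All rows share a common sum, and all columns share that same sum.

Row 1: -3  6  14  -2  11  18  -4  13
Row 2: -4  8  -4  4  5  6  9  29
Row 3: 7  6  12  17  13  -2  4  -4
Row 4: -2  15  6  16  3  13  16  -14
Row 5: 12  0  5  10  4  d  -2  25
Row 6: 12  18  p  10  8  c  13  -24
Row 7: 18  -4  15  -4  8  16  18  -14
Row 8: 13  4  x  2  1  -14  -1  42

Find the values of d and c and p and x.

d = -1, c = 17, p = -1, x = 6

Rows 1 and 2 both sum to 53, so that's the common total.
The known cells in row 5 total 54, leaving 53 − 54 = -1 for the blank.
The known cells in column 6 total 36, leaving 53 − 36 = 17 for the blank.
The known cells in row 8 total 47, leaving 53 − 47 = 6 for the blank.
The known cells in row 6 total 54, leaving 53 − 54 = -1 for the blank.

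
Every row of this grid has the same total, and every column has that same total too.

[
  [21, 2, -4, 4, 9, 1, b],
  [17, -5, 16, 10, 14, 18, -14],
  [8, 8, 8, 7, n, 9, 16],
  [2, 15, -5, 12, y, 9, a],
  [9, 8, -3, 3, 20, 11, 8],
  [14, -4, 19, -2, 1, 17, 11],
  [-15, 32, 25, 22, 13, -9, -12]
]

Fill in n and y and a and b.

n = 0, y = -1, a = 24, b = 23

Rows 2 and 5 both sum to 56, so that's the common total.
Row 3: 8 + 8 + 8 + 7 + 9 + 16 = 56, so its missing entry is 56 − 56 = 0.
Row 1: 21 + 2 − 4 + 4 + 9 + 1 = 33, so its missing entry is 56 − 33 = 23.
Column 5: 9 + 14 + 0 + 20 + 1 + 13 = 57, so its missing entry is 56 − 57 = -1.
Row 4: 2 + 15 − 5 + 12 − 1 + 9 = 32, so its missing entry is 56 − 32 = 24.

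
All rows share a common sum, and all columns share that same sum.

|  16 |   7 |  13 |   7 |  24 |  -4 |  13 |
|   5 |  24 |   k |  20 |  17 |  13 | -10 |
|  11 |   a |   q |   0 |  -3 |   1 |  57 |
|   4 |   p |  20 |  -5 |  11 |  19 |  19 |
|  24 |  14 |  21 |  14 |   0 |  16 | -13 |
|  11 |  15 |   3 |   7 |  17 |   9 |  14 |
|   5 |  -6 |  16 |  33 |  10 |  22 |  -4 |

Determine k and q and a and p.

k = 7, q = -4, a = 14, p = 8

Rows 1 and 5 both sum to 76, so that's the common total.
The known cells in row 4 total 68, leaving 76 − 68 = 8 for the blank.
The known cells in row 2 total 69, leaving 76 − 69 = 7 for the blank.
The known cells in column 2 total 62, leaving 76 − 62 = 14 for the blank.
The known cells in row 3 total 80, leaving 76 − 80 = -4 for the blank.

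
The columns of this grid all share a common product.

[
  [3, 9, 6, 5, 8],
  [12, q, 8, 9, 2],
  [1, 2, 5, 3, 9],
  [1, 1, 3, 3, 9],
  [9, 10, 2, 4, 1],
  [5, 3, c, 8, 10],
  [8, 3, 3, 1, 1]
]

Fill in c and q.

c = 3, q = 8

Columns 4 and 5 each multiply to 12960, so every column has product 12960.
Column 3: 6×8×5×3×2×3 = 4320, so the missing entry is 12960 ÷ 4320 = 3.
Column 2: 9×2×1×10×3×3 = 1620, so the missing entry is 12960 ÷ 1620 = 8.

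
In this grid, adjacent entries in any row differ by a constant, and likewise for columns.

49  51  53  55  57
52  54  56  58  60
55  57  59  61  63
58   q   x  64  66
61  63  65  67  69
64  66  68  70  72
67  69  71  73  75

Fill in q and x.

Along each row the entries change by 2 per step; down each column they change by 3.
Row 4: from 58 at column 1, stepping by 2 to column 2 gives 60.
Row 4: from 58 at column 1, stepping by 2 to column 3 gives 62.

q = 60, x = 62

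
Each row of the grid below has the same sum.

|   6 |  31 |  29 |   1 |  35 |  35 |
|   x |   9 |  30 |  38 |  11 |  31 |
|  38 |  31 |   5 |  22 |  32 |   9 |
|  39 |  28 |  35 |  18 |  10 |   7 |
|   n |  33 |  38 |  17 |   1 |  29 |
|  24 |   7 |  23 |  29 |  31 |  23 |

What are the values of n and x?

Row 3 sums to 137 and so does row 6; that's the common total.
In row 5 the known cells total 118, leaving 137 − 118 = 19.
In row 2 the known cells total 119, leaving 137 − 119 = 18.

n = 19, x = 18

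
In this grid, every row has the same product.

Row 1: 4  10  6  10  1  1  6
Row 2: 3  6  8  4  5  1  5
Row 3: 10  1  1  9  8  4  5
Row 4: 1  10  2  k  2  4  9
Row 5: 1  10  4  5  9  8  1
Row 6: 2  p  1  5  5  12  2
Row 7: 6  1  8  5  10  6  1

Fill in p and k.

Rows 2 and 5 each multiply to 14400, so every row has product 14400.
Row 6: 2×1×5×5×12×2 = 1200, so the missing entry is 14400 ÷ 1200 = 12.
Row 4: 1×10×2×2×4×9 = 1440, so the missing entry is 14400 ÷ 1440 = 10.

p = 12, k = 10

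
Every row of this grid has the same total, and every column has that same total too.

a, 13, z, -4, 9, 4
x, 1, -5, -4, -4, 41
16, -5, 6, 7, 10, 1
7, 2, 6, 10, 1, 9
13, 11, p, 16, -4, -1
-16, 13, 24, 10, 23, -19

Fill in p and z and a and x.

Rows 3 and 4 both sum to 35, so that's the common total.
Row 2: 1 − 5 − 4 − 4 + 41 = 29, so its missing entry is 35 − 29 = 6.
Row 5: 13 + 11 + 16 − 4 − 1 = 35, so its missing entry is 35 − 35 = 0.
Column 3: -5 + 6 + 6 + 0 + 24 = 31, so its missing entry is 35 − 31 = 4.
Row 1: 13 + 4 − 4 + 9 + 4 = 26, so its missing entry is 35 − 26 = 9.

p = 0, z = 4, a = 9, x = 6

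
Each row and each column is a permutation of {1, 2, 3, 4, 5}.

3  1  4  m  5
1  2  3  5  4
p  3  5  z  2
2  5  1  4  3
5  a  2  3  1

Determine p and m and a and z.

p = 4, m = 2, a = 4, z = 1

For row 1, column 4: row 1 already has {1, 3, 4, 5}; that leaves 2.
At (row 3, col 4): column 4 already has {2, 3, 4, 5}, so the value is 1.
Cell (3,1): row 3 already has {1, 2, 3, 5} → 4.
Cell (5,2): row 5 already has {1, 2, 3, 5} → 4.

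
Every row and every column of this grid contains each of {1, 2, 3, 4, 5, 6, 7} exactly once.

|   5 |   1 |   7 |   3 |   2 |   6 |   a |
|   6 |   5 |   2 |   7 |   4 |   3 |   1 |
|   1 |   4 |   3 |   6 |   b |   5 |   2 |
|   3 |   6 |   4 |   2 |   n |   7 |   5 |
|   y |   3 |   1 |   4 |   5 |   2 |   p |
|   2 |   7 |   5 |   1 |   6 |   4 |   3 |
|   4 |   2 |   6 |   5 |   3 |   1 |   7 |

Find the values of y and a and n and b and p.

y = 7, a = 4, n = 1, b = 7, p = 6

Cell (3,5): row 3 already has {1, 2, 3, 4, 5, 6} → 7.
For row 5, column 1: column 1 already has {1, 2, 3, 4, 5, 6}; that leaves 7.
At (row 4, col 5): row 4 already has {2, 3, 4, 5, 6, 7}, so the value is 1.
For row 5, column 7: row 5 already has {1, 2, 3, 4, 5, 7}; that leaves 6.
For row 1, column 7: row 1 already has {1, 2, 3, 5, 6, 7}; that leaves 4.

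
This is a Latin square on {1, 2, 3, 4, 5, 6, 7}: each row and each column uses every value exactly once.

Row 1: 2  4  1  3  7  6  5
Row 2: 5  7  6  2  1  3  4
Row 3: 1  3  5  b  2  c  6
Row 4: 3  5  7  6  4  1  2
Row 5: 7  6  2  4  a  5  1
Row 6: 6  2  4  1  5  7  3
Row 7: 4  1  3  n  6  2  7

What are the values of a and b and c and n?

a = 3, b = 7, c = 4, n = 5

Cell (5,5): row 5 already has {1, 2, 4, 5, 6, 7} → 3.
At (row 3, col 6): column 6 already has {1, 2, 3, 5, 6, 7}, so the value is 4.
Cell (3,4): row 3 already has {1, 2, 3, 4, 5, 6} → 7.
For row 7, column 4: row 7 already has {1, 2, 3, 4, 6, 7}; that leaves 5.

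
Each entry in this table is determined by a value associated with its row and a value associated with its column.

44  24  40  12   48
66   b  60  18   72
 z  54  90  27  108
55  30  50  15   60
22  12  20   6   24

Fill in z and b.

Each row is a constant multiple of every other row — this is a multiplication table with the headers hidden.
Row 3 is 27/12 = 9/4 times row 1, so its entry in column 1 is 44 × 9/4 = 99.
Row 2 is 18/12 = 3/2 times row 1, so its entry in column 2 is 24 × 3/2 = 36.

z = 99, b = 36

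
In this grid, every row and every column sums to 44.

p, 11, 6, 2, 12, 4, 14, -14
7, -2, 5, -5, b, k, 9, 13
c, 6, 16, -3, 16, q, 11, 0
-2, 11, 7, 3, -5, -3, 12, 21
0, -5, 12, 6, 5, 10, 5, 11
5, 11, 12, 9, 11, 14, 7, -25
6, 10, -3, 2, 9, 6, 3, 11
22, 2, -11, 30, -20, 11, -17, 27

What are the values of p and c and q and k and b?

p = 9, c = -3, q = 1, k = 1, b = 16

Row 1: 11 + 6 + 2 + 12 + 4 + 14 − 14 = 35, so its missing entry is 44 − 35 = 9.
Column 1: 9 + 7 − 2 + 0 + 5 + 6 + 22 = 47, so its missing entry is 44 − 47 = -3.
Column 5: 12 + 16 − 5 + 5 + 11 + 9 − 20 = 28, so its missing entry is 44 − 28 = 16.
Row 2: 7 − 2 + 5 − 5 + 16 + 9 + 13 = 43, so its missing entry is 44 − 43 = 1.
Row 3: -3 + 6 + 16 − 3 + 16 + 11 + 0 = 43, so its missing entry is 44 − 43 = 1.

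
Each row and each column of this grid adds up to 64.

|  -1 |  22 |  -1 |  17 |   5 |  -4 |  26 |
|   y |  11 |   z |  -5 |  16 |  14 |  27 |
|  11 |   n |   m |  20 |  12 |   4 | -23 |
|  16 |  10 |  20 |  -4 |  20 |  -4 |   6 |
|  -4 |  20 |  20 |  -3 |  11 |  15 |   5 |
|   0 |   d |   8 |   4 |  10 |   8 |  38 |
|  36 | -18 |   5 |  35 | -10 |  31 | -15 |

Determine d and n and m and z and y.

d = -4, n = 23, m = 17, z = -5, y = 6

Row 6 has 0 + 8 + 4 + 10 + 8 + 38 = 68; the blank must be 64 − 68 = -4.
Column 2 has 22 + 11 + 10 + 20 − 4 − 18 = 41; the blank must be 64 − 41 = 23.
Row 3 has 11 + 23 + 20 + 12 + 4 − 23 = 47; the blank must be 64 − 47 = 17.
Column 3 has -1 + 17 + 20 + 20 + 8 + 5 = 69; the blank must be 64 − 69 = -5.
Row 2 has 11 − 5 − 5 + 16 + 14 + 27 = 58; the blank must be 64 − 58 = 6.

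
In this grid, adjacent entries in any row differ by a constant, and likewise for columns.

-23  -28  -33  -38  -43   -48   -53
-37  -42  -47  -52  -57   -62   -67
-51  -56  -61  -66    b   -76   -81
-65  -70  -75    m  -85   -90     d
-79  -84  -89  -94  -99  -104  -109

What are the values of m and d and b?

Along each row the entries change by -5 per step; down each column they change by -14.
Row 4: from -65 at column 1, stepping by -5 to column 4 gives -80.
Row 4: from -65 at column 1, stepping by -5 to column 7 gives -95.
Row 3: from -51 at column 1, stepping by -5 to column 5 gives -71.

m = -80, d = -95, b = -71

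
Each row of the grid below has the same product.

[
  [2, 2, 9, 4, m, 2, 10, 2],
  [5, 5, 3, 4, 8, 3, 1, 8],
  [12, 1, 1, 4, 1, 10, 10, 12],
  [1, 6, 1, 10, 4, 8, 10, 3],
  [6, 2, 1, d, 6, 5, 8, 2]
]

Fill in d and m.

Rows 2 and 4 each multiply to 57600, so every row has product 57600.
Row 5: 6×2×1×6×5×8×2 = 5760, so the missing entry is 57600 ÷ 5760 = 10.
Row 1: 2×2×9×4×2×10×2 = 5760, so the missing entry is 57600 ÷ 5760 = 10.

d = 10, m = 10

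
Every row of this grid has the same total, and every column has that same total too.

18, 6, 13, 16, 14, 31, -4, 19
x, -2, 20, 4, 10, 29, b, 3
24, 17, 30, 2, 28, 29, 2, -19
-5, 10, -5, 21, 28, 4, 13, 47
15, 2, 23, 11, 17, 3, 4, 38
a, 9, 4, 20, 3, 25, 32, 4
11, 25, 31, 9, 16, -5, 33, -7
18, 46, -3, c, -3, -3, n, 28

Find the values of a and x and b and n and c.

Rows 1 and 3 both sum to 113, so that's the common total.
Column 4: 16 + 4 + 2 + 21 + 11 + 20 + 9 = 83, so its missing entry is 113 − 83 = 30.
Row 8: 18 + 46 − 3 + 30 − 3 − 3 + 28 = 113, so its missing entry is 113 − 113 = 0.
Row 6: 9 + 4 + 20 + 3 + 25 + 32 + 4 = 97, so its missing entry is 113 − 97 = 16.
Column 1: 18 + 24 − 5 + 15 + 16 + 11 + 18 = 97, so its missing entry is 113 − 97 = 16.
Row 2: 16 − 2 + 20 + 4 + 10 + 29 + 3 = 80, so its missing entry is 113 − 80 = 33.

a = 16, x = 16, b = 33, n = 0, c = 30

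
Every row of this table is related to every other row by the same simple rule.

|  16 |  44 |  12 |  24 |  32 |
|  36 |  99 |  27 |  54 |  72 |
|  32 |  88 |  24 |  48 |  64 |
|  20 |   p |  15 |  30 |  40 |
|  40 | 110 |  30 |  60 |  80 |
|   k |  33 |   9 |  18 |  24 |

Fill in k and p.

Each row is a constant multiple of every other row — this is a multiplication table with the headers hidden.
Row 6 is 24/32 = 3/4 times row 1, so its entry in column 1 is 16 × 3/4 = 12.
Row 4 is 40/32 = 5/4 times row 1, so its entry in column 2 is 44 × 5/4 = 55.

k = 12, p = 55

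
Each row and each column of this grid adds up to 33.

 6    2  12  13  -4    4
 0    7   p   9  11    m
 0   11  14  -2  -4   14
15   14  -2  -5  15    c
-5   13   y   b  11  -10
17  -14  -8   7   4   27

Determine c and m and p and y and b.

c = -4, m = 2, p = 4, y = 13, b = 11

Column 4 has 13 + 9 − 2 − 5 + 7 = 22; the blank must be 33 − 22 = 11.
Row 5 has -5 + 13 + 11 + 11 − 10 = 20; the blank must be 33 − 20 = 13.
Column 3 has 12 + 14 − 2 + 13 − 8 = 29; the blank must be 33 − 29 = 4.
Row 2 has 0 + 7 + 4 + 9 + 11 = 31; the blank must be 33 − 31 = 2.
Row 4 has 15 + 14 − 2 − 5 + 15 = 37; the blank must be 33 − 37 = -4.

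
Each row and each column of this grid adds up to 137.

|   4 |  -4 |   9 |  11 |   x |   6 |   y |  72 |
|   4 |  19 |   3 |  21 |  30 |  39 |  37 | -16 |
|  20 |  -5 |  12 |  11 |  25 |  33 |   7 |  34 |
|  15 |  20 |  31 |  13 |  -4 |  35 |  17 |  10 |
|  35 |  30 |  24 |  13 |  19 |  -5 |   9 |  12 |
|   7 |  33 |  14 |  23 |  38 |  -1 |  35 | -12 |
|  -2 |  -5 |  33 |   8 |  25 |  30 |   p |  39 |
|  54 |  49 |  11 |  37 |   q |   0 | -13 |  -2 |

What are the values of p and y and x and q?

p = 9, y = 36, x = 3, q = 1

Row 7: -2 − 5 + 33 + 8 + 25 + 30 + 39 = 128, so its missing entry is 137 − 128 = 9.
Row 8: 54 + 49 + 11 + 37 + 0 − 13 − 2 = 136, so its missing entry is 137 − 136 = 1.
Column 5: 30 + 25 − 4 + 19 + 38 + 25 + 1 = 134, so its missing entry is 137 − 134 = 3.
Row 1: 4 − 4 + 9 + 11 + 3 + 6 + 72 = 101, so its missing entry is 137 − 101 = 36.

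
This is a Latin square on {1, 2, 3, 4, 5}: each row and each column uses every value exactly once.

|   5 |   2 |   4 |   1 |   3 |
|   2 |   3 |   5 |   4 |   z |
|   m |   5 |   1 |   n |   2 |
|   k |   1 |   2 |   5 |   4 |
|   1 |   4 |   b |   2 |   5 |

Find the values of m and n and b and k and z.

m = 4, n = 3, b = 3, k = 3, z = 1

Cell (5,3): row 5 already has {1, 2, 4, 5} → 3.
At (row 2, col 5): row 2 already has {2, 3, 4, 5}, so the value is 1.
Cell (3,4): column 4 already has {1, 2, 4, 5} → 3.
At (row 3, col 1): row 3 already has {1, 2, 3, 5}, so the value is 4.
At (row 4, col 1): row 4 already has {1, 2, 4, 5}, so the value is 3.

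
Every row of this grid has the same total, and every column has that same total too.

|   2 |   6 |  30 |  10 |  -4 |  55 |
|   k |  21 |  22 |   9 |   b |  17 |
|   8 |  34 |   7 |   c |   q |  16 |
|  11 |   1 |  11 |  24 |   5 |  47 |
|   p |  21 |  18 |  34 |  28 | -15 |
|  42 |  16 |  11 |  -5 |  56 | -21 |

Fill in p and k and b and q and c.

Rows 1 and 4 both sum to 99, so that's the common total.
Row 5: 21 + 18 + 34 + 28 − 15 = 86, so its missing entry is 99 − 86 = 13.
Column 4: 10 + 9 + 24 + 34 − 5 = 72, so its missing entry is 99 − 72 = 27.
Row 3: 8 + 34 + 7 + 27 + 16 = 92, so its missing entry is 99 − 92 = 7.
Column 5: -4 + 7 + 5 + 28 + 56 = 92, so its missing entry is 99 − 92 = 7.
Row 2: 21 + 22 + 9 + 7 + 17 = 76, so its missing entry is 99 − 76 = 23.

p = 13, k = 23, b = 7, q = 7, c = 27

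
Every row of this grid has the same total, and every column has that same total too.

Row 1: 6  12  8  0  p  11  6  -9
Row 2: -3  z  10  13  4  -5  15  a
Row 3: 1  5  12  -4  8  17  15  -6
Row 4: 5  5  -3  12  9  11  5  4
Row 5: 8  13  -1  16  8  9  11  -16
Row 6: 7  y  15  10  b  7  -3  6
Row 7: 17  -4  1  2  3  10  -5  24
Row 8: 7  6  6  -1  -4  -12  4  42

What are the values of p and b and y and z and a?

Rows 3 and 4 both sum to 48, so that's the common total.
The known cells in row 1 total 34, leaving 48 − 34 = 14 for the blank.
The known cells in column 5 total 42, leaving 48 − 42 = 6 for the blank.
The known cells in row 6 total 48, leaving 48 − 48 = 0 for the blank.
The known cells in column 2 total 37, leaving 48 − 37 = 11 for the blank.
The known cells in row 2 total 45, leaving 48 − 45 = 3 for the blank.

p = 14, b = 6, y = 0, z = 11, a = 3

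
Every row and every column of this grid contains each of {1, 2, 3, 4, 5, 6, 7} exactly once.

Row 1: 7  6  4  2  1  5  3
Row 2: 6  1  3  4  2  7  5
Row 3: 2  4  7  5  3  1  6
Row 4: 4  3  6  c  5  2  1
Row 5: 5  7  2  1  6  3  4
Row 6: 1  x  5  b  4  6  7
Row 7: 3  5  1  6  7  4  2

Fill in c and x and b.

c = 7, x = 2, b = 3

Cell (4,4): row 4 already has {1, 2, 3, 4, 5, 6} → 7.
For row 6, column 4: column 4 already has {1, 2, 4, 5, 6, 7}; that leaves 3.
For row 6, column 2: row 6 already has {1, 3, 4, 5, 6, 7}; that leaves 2.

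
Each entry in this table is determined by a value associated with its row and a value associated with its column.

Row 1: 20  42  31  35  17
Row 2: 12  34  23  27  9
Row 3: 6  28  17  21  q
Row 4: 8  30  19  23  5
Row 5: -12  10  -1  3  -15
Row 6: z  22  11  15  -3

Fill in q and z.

q = 3, z = 0

The difference between any two rows is the same in every column — this is an addition table with the headers hidden.
Row 3 minus row 1 is 28 − 42 = -14, so its entry in column 5 is 17 + (-14) = 3.
Row 6 minus row 1 is 22 − 42 = -20, so its entry in column 1 is 20 + (-20) = 0.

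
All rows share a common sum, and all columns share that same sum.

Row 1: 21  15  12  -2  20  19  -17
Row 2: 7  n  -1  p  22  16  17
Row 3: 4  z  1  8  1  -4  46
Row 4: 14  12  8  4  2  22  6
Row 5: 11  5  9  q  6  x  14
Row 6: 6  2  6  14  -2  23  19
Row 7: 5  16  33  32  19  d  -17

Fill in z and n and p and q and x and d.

Rows 1 and 4 both sum to 68, so that's the common total.
The known cells in row 3 total 56, leaving 68 − 56 = 12 for the blank.
The known cells in row 7 total 88, leaving 68 − 88 = -20 for the blank.
The known cells in column 2 total 62, leaving 68 − 62 = 6 for the blank.
The known cells in column 6 total 56, leaving 68 − 56 = 12 for the blank.
The known cells in row 5 total 57, leaving 68 − 57 = 11 for the blank.
The known cells in row 2 total 67, leaving 68 − 67 = 1 for the blank.

z = 12, n = 6, p = 1, q = 11, x = 12, d = -20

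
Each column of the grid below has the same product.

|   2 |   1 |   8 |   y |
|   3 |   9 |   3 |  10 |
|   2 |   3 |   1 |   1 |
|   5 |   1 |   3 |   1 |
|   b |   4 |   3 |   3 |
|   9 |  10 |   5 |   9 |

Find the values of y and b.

y = 4, b = 2

Columns 2 and 3 each multiply to 1080, so every column has product 1080.
Column 4: 10×1×1×3×9 = 270, so the missing entry is 1080 ÷ 270 = 4.
Column 1: 2×3×2×5×9 = 540, so the missing entry is 1080 ÷ 540 = 2.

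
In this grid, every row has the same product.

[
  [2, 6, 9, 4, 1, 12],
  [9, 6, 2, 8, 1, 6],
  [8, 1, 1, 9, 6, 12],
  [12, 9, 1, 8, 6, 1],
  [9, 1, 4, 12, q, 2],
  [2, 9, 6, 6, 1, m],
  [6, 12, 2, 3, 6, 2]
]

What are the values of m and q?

Rows 2 and 4 each multiply to 5184, so every row has product 5184.
Row 6: 2×9×6×6×1 = 648, so the missing entry is 5184 ÷ 648 = 8.
Row 5: 9×1×4×12×2 = 864, so the missing entry is 5184 ÷ 864 = 6.

m = 8, q = 6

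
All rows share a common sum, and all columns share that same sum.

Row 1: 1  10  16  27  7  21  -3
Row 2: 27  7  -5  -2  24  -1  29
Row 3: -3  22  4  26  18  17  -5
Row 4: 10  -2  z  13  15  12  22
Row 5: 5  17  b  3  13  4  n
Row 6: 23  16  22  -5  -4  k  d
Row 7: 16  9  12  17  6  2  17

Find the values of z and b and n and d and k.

z = 9, b = 21, n = 16, d = 3, k = 24

Rows 1 and 2 both sum to 79, so that's the common total.
Column 6 has 21 − 1 + 17 + 12 + 4 + 2 = 55; the blank must be 79 − 55 = 24.
Row 6 has 23 + 16 + 22 − 5 − 4 + 24 = 76; the blank must be 79 − 76 = 3.
Column 7 has -3 + 29 − 5 + 22 + 3 + 17 = 63; the blank must be 79 − 63 = 16.
Row 5 has 5 + 17 + 3 + 13 + 4 + 16 = 58; the blank must be 79 − 58 = 21.
Row 4 has 10 − 2 + 13 + 15 + 12 + 22 = 70; the blank must be 79 − 70 = 9.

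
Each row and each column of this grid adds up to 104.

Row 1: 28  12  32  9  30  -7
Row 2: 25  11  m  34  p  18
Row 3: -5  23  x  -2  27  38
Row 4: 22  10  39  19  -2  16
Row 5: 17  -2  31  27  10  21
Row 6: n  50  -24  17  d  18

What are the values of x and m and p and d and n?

x = 23, m = 3, p = 13, d = 26, n = 17

Column 1: 28 + 25 − 5 + 22 + 17 = 87, so its missing entry is 104 − 87 = 17.
Row 6: 17 + 50 − 24 + 17 + 18 = 78, so its missing entry is 104 − 78 = 26.
Column 5: 30 + 27 − 2 + 10 + 26 = 91, so its missing entry is 104 − 91 = 13.
Row 2: 25 + 11 + 34 + 13 + 18 = 101, so its missing entry is 104 − 101 = 3.
Row 3: -5 + 23 − 2 + 27 + 38 = 81, so its missing entry is 104 − 81 = 23.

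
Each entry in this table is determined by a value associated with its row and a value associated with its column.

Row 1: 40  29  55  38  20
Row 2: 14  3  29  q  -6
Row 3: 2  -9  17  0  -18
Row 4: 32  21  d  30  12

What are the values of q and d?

q = 12, d = 47

The difference between any two rows is the same in every column — this is an addition table with the headers hidden.
Row 2 minus row 1 is -6 − 20 = -26, so its entry in column 4 is 38 + (-26) = 12.
Row 4 minus row 1 is 12 − 20 = -8, so its entry in column 3 is 55 + (-8) = 47.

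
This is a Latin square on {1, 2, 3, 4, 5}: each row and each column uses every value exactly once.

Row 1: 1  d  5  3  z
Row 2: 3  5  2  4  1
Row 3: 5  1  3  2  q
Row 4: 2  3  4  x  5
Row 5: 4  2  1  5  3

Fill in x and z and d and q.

Cell (1,2): column 2 already has {1, 2, 3, 5} → 4.
Cell (3,5): row 3 already has {1, 2, 3, 5} → 4.
At (row 4, col 4): row 4 already has {2, 3, 4, 5}, so the value is 1.
At (row 1, col 5): row 1 already has {1, 3, 4, 5}, so the value is 2.

x = 1, z = 2, d = 4, q = 4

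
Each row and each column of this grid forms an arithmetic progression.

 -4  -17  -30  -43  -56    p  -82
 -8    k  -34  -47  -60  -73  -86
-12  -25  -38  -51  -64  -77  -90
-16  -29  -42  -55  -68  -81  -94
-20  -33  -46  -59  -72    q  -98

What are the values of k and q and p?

k = -21, q = -85, p = -69

Along each row the entries change by -13 per step; down each column they change by -4.
Row 2: from -8 at column 1, stepping by -13 to column 2 gives -21.
Row 5: from -20 at column 1, stepping by -13 to column 6 gives -85.
Row 1: from -4 at column 1, stepping by -13 to column 6 gives -69.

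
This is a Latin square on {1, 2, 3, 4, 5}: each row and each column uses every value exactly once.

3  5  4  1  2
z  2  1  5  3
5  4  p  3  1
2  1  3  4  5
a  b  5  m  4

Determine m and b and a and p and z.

m = 2, b = 3, a = 1, p = 2, z = 4

Cell (5,4): column 4 already has {1, 3, 4, 5} → 2.
At (row 3, col 3): row 3 already has {1, 3, 4, 5}, so the value is 2.
For row 2, column 1: row 2 already has {1, 2, 3, 5}; that leaves 4.
At (row 5, col 1): column 1 already has {2, 3, 4, 5}, so the value is 1.
For row 5, column 2: row 5 already has {1, 2, 4, 5}; that leaves 3.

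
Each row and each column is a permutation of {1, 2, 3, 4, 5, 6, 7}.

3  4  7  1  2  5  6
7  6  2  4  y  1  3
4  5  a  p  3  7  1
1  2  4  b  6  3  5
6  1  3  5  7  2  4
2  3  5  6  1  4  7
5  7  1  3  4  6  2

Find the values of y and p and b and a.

At (row 4, col 4): row 4 already has {1, 2, 3, 4, 5, 6}, so the value is 7.
At (row 3, col 4): column 4 already has {1, 3, 4, 5, 6, 7}, so the value is 2.
For row 2, column 5: row 2 already has {1, 2, 3, 4, 6, 7}; that leaves 5.
Cell (3,3): row 3 already has {1, 2, 3, 4, 5, 7} → 6.

y = 5, p = 2, b = 7, a = 6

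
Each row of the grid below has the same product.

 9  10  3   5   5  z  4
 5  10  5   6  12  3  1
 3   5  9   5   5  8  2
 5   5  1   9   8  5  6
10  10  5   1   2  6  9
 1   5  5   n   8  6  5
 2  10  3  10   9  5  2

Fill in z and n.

Rows 2 and 5 each multiply to 54000, so every row has product 54000.
Row 1: 9×10×3×5×5×4 = 27000, so the missing entry is 54000 ÷ 27000 = 2.
Row 6: 1×5×5×8×6×5 = 6000, so the missing entry is 54000 ÷ 6000 = 9.

z = 2, n = 9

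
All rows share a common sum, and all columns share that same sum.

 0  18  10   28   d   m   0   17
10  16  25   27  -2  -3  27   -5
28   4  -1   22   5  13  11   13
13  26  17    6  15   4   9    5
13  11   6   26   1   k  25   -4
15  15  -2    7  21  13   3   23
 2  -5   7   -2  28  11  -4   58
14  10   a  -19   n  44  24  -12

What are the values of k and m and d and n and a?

k = 17, m = -4, d = 26, n = 1, a = 33

Rows 2 and 3 both sum to 95, so that's the common total.
Row 5: 13 + 11 + 6 + 26 + 1 + 25 − 4 = 78, so its missing entry is 95 − 78 = 17.
Column 3: 10 + 25 − 1 + 17 + 6 − 2 + 7 = 62, so its missing entry is 95 − 62 = 33.
Row 8: 14 + 10 + 33 − 19 + 44 + 24 − 12 = 94, so its missing entry is 95 − 94 = 1.
Column 5: -2 + 5 + 15 + 1 + 21 + 28 + 1 = 69, so its missing entry is 95 − 69 = 26.
Row 1: 0 + 18 + 10 + 28 + 26 + 0 + 17 = 99, so its missing entry is 95 − 99 = -4.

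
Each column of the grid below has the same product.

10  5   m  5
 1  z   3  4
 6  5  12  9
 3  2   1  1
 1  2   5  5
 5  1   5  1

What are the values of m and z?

m = 1, z = 9

Columns 1 and 4 each multiply to 900, so every column has product 900.
Column 3: 3×12×1×5×5 = 900, so the missing entry is 900 ÷ 900 = 1.
Column 2: 5×5×2×2×1 = 100, so the missing entry is 900 ÷ 100 = 9.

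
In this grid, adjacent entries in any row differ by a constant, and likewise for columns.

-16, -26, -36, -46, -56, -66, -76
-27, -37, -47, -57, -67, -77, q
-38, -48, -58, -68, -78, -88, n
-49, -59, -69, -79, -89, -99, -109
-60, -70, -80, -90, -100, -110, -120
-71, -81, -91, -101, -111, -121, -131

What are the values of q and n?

Along each row the entries change by -10 per step; down each column they change by -11.
Row 2: from -27 at column 1, stepping by -10 to column 7 gives -87.
Row 3: from -38 at column 1, stepping by -10 to column 7 gives -98.

q = -87, n = -98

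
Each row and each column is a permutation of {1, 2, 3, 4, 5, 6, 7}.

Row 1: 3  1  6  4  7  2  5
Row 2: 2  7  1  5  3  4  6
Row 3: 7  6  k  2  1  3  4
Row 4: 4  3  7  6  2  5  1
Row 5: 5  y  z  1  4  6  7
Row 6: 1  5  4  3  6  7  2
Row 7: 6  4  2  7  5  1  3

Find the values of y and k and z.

Cell (5,2): column 2 already has {1, 3, 4, 5, 6, 7} → 2.
For row 5, column 3: row 5 already has {1, 2, 4, 5, 6, 7}; that leaves 3.
For row 3, column 3: row 3 already has {1, 2, 3, 4, 6, 7}; that leaves 5.

y = 2, k = 5, z = 3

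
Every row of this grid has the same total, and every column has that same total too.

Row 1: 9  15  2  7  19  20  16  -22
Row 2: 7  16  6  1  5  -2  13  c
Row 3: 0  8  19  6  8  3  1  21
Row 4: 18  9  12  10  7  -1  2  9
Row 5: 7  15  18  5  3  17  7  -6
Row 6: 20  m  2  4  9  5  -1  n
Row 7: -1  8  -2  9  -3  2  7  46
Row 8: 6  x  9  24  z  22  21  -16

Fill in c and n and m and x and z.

Rows 1 and 3 both sum to 66, so that's the common total.
Column 5: 19 + 5 + 8 + 7 + 3 + 9 − 3 = 48, so its missing entry is 66 − 48 = 18.
Row 8: 6 + 9 + 24 + 18 + 22 + 21 − 16 = 84, so its missing entry is 66 − 84 = -18.
Column 2: 15 + 16 + 8 + 9 + 15 + 8 − 18 = 53, so its missing entry is 66 − 53 = 13.
Row 6: 20 + 13 + 2 + 4 + 9 + 5 − 1 = 52, so its missing entry is 66 − 52 = 14.
Row 2: 7 + 16 + 6 + 1 + 5 − 2 + 13 = 46, so its missing entry is 66 − 46 = 20.

c = 20, n = 14, m = 13, x = -18, z = 18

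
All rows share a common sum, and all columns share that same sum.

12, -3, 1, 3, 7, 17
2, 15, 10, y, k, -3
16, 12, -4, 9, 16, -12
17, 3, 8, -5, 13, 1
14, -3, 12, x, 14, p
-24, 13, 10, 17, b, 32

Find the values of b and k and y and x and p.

b = -11, k = -2, y = 15, x = -2, p = 2

Rows 1 and 3 both sum to 37, so that's the common total.
The known cells in row 6 total 48, leaving 37 − 48 = -11 for the blank.
The known cells in column 5 total 39, leaving 37 − 39 = -2 for the blank.
The known cells in column 6 total 35, leaving 37 − 35 = 2 for the blank.
The known cells in row 5 total 39, leaving 37 − 39 = -2 for the blank.
The known cells in row 2 total 22, leaving 37 − 22 = 15 for the blank.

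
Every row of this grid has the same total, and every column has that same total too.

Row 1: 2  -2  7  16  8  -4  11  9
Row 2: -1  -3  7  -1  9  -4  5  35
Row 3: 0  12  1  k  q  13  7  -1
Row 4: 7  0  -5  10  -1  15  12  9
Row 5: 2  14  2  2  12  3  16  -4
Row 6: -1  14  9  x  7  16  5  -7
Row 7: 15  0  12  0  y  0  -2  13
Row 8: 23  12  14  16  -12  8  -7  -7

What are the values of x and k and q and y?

x = 4, k = 0, q = 15, y = 9

Rows 1 and 2 both sum to 47, so that's the common total.
Row 6 has -1 + 14 + 9 + 7 + 16 + 5 − 7 = 43; the blank must be 47 − 43 = 4.
Column 4 has 16 − 1 + 10 + 2 + 4 + 0 + 16 = 47; the blank must be 47 − 47 = 0.
Row 3 has 0 + 12 + 1 + 0 + 13 + 7 − 1 = 32; the blank must be 47 − 32 = 15.
Row 7 has 15 + 0 + 12 + 0 + 0 − 2 + 13 = 38; the blank must be 47 − 38 = 9.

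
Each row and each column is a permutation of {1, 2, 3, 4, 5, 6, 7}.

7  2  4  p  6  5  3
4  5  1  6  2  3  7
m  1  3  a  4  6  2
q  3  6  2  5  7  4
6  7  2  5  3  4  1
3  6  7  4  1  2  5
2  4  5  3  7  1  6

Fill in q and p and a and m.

q = 1, p = 1, a = 7, m = 5

Cell (1,4): row 1 already has {2, 3, 4, 5, 6, 7} → 1.
Cell (3,4): column 4 already has {1, 2, 3, 4, 5, 6} → 7.
At (row 3, col 1): row 3 already has {1, 2, 3, 4, 6, 7}, so the value is 5.
At (row 4, col 1): row 4 already has {2, 3, 4, 5, 6, 7}, so the value is 1.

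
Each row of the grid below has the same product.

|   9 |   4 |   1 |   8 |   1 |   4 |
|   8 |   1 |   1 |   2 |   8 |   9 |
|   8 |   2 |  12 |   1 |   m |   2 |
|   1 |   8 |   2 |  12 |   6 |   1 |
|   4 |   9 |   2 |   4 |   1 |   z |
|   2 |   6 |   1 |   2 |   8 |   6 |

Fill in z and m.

Rows 1 and 2 each multiply to 1152, so every row has product 1152.
Row 5: 4×9×2×4×1 = 288, so the missing entry is 1152 ÷ 288 = 4.
Row 3: 8×2×12×1×2 = 384, so the missing entry is 1152 ÷ 384 = 3.

z = 4, m = 3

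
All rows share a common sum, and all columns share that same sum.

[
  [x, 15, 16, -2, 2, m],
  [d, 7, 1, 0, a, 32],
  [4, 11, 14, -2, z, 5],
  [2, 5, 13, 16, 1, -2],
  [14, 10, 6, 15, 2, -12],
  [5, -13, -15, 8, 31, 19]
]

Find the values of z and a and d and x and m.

Rows 4 and 5 both sum to 35, so that's the common total.
Row 3: 4 + 11 + 14 − 2 + 5 = 32, so its missing entry is 35 − 32 = 3.
Column 5: 2 + 3 + 1 + 2 + 31 = 39, so its missing entry is 35 − 39 = -4.
Column 6: 32 + 5 − 2 − 12 + 19 = 42, so its missing entry is 35 − 42 = -7.
Row 1: 15 + 16 − 2 + 2 − 7 = 24, so its missing entry is 35 − 24 = 11.
Row 2: 7 + 1 + 0 − 4 + 32 = 36, so its missing entry is 35 − 36 = -1.

z = 3, a = -4, d = -1, x = 11, m = -7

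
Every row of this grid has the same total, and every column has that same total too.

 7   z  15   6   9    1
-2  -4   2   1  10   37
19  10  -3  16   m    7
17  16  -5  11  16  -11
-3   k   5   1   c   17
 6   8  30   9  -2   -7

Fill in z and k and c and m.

Rows 2 and 4 both sum to 44, so that's the common total.
Row 1 has 7 + 15 + 6 + 9 + 1 = 38; the blank must be 44 − 38 = 6.
Row 3 has 19 + 10 − 3 + 16 + 7 = 49; the blank must be 44 − 49 = -5.
Column 2 has 6 − 4 + 10 + 16 + 8 = 36; the blank must be 44 − 36 = 8.
Row 5 has -3 + 8 + 5 + 1 + 17 = 28; the blank must be 44 − 28 = 16.

z = 6, k = 8, c = 16, m = -5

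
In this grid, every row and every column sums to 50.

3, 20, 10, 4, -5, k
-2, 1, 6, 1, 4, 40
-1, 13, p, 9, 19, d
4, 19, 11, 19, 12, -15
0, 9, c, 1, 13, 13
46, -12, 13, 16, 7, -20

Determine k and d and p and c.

k = 18, d = 14, p = -4, c = 14

Row 5: 0 + 9 + 1 + 13 + 13 = 36, so its missing entry is 50 − 36 = 14.
Row 1: 3 + 20 + 10 + 4 − 5 = 32, so its missing entry is 50 − 32 = 18.
Column 6: 18 + 40 − 15 + 13 − 20 = 36, so its missing entry is 50 − 36 = 14.
Row 3: -1 + 13 + 9 + 19 + 14 = 54, so its missing entry is 50 − 54 = -4.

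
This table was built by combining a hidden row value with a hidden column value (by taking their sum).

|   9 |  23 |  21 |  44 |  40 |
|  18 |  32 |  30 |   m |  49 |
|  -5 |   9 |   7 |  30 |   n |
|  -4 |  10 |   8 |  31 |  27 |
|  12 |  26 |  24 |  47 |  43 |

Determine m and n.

m = 53, n = 26

The difference between any two rows is the same in every column — this is an addition table with the headers hidden.
Row 2 minus row 1 is 32 − 23 = 9, so its entry in column 4 is 44 + 9 = 53.
Row 3 minus row 1 is 9 − 23 = -14, so its entry in column 5 is 40 + (-14) = 26.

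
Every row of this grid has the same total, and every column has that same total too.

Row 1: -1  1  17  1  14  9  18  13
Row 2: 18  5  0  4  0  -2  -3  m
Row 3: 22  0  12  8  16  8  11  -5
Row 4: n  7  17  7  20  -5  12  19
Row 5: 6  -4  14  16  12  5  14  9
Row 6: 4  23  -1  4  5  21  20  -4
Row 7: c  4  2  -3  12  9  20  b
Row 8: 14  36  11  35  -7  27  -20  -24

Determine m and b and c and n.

m = 50, b = 14, c = 14, n = -5

Rows 1 and 3 both sum to 72, so that's the common total.
Row 2: 18 + 5 + 0 + 4 + 0 − 2 − 3 = 22, so its missing entry is 72 − 22 = 50.
Column 8: 13 + 50 − 5 + 19 + 9 − 4 − 24 = 58, so its missing entry is 72 − 58 = 14.
Row 4: 7 + 17 + 7 + 20 − 5 + 12 + 19 = 77, so its missing entry is 72 − 77 = -5.
Row 7: 4 + 2 − 3 + 12 + 9 + 20 + 14 = 58, so its missing entry is 72 − 58 = 14.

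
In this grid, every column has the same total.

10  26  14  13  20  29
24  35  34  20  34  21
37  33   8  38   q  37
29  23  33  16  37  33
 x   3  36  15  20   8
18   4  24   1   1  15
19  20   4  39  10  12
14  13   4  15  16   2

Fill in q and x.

Columns 4 and 6 both add up to 157, so every column sums to 157.
Column 5: 20 + 34 + 37 + 20 + 1 + 10 + 16 = 138, so the missing entry is 157 − 138 = 19.
Column 1: 10 + 24 + 37 + 29 + 18 + 19 + 14 = 151, so the missing entry is 157 − 151 = 6.

q = 19, x = 6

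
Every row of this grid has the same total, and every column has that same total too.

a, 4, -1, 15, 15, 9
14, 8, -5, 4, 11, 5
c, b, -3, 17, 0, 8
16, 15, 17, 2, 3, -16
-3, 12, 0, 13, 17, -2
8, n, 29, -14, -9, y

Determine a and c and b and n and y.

Rows 2 and 4 both sum to 37, so that's the common total.
Column 6: 9 + 5 + 8 − 16 − 2 = 4, so its missing entry is 37 − 4 = 33.
Row 1: 4 − 1 + 15 + 15 + 9 = 42, so its missing entry is 37 − 42 = -5.
Column 1: -5 + 14 + 16 − 3 + 8 = 30, so its missing entry is 37 − 30 = 7.
Row 3: 7 − 3 + 17 + 0 + 8 = 29, so its missing entry is 37 − 29 = 8.
Row 6: 8 + 29 − 14 − 9 + 33 = 47, so its missing entry is 37 − 47 = -10.

a = -5, c = 7, b = 8, n = -10, y = 33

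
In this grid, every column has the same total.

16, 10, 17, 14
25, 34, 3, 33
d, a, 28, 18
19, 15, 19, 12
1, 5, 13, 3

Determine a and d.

Column 3 sums to 80 and so does column 4; that's the common total.
In column 2 the known cells total 64, leaving 80 − 64 = 16.
In column 1 the known cells total 61, leaving 80 − 61 = 19.

a = 16, d = 19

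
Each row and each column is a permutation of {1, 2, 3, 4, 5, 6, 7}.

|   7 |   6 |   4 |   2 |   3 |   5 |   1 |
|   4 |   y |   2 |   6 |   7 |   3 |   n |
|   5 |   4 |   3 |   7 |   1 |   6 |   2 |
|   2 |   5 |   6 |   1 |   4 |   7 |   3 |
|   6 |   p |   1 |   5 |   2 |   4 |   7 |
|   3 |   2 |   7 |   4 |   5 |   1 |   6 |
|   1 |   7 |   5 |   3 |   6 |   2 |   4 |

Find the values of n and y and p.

n = 5, y = 1, p = 3

For row 2, column 7: column 7 already has {1, 2, 3, 4, 6, 7}; that leaves 5.
For row 2, column 2: row 2 already has {2, 3, 4, 5, 6, 7}; that leaves 1.
At (row 5, col 2): row 5 already has {1, 2, 4, 5, 6, 7}, so the value is 3.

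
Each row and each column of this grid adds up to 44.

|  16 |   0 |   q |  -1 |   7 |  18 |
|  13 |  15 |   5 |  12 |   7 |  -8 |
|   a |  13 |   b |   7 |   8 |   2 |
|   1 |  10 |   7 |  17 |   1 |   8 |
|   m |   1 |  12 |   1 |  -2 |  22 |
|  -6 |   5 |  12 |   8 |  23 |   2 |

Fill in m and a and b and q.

m = 10, a = 10, b = 4, q = 4

Row 1: 16 + 0 − 1 + 7 + 18 = 40, so its missing entry is 44 − 40 = 4.
Row 5: 1 + 12 + 1 − 2 + 22 = 34, so its missing entry is 44 − 34 = 10.
Column 1: 16 + 13 + 1 + 10 − 6 = 34, so its missing entry is 44 − 34 = 10.
Row 3: 10 + 13 + 7 + 8 + 2 = 40, so its missing entry is 44 − 40 = 4.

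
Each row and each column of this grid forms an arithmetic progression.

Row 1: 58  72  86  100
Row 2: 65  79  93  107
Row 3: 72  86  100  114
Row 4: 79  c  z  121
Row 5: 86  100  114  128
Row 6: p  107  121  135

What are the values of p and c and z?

p = 93, c = 93, z = 107

Along each row the entries change by 14 per step; down each column they change by 7.
Row 6: from 107 at column 2, stepping by 14 to column 1 gives 93.
Row 4: from 79 at column 1, stepping by 14 to column 2 gives 93.
Row 4: from 79 at column 1, stepping by 14 to column 3 gives 107.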